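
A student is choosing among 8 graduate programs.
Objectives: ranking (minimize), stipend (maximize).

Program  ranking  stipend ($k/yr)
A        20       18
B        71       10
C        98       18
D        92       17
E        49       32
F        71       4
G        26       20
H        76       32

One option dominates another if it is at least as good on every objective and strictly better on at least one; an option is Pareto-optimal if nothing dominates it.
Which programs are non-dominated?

A, E, G

A: not dominated (best ranking).
B: dominated by A (ranking 20≤71, stipend 18≥10).
C: dominated by A (ranking 20≤98, stipend 18≥18).
D: dominated by A (ranking 20≤92, stipend 18≥17).
E: not dominated.
F: dominated by A (ranking 20≤71, stipend 18≥4).
G: not dominated.
H: dominated by E (ranking 49≤76, stipend 32≥32).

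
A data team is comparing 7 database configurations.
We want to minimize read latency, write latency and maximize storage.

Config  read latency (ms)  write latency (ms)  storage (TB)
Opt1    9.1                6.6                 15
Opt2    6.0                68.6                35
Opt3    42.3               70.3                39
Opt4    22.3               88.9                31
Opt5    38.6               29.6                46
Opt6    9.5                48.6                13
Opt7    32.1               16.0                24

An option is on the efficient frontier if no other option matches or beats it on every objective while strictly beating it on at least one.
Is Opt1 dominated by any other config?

No

Opt2: worse on write latency (68.6 vs 6.6).
Opt3: worse on read latency (42.3 vs 9.1).
Opt4: worse on read latency (22.3 vs 9.1).
Opt5: worse on read latency (38.6 vs 9.1).
Opt6: worse on read latency (9.5 vs 9.1).
Opt7: worse on read latency (32.1 vs 9.1).
No option is at least as good as Opt1 on every objective and strictly better on one.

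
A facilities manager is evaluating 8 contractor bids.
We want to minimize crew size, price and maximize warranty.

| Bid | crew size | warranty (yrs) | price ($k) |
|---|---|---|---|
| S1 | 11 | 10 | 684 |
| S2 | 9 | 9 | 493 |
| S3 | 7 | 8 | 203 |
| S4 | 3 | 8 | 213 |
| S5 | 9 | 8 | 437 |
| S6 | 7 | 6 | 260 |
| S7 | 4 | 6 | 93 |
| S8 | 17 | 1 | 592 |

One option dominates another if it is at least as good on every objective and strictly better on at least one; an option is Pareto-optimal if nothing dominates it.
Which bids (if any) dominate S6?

S3, S4, S7

S3: crew size 7≤7, warranty 8≥6, price 203≤260 — dominates S6.
S4: crew size 3≤7, warranty 8≥6, price 213≤260 — dominates S6.
S7: crew size 4≤7, warranty 6≥6, price 93≤260 — dominates S6.
Others (S1, S2, S5, S8) are each worse than S6 on at least one objective.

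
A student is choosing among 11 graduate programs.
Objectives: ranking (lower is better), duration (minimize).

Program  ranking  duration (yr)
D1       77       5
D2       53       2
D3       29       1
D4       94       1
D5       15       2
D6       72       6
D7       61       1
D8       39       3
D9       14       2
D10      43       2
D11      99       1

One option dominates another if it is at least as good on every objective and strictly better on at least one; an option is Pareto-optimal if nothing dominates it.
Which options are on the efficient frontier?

D1: dominated by D2 (ranking 53≤77, duration 2≤5).
D2: dominated by D3 (ranking 29≤53, duration 1≤2).
D3: not dominated.
D4: dominated by D3 (ranking 29≤94, duration 1≤1).
D5: dominated by D9 (ranking 14≤15, duration 2≤2).
D6: dominated by D2 (ranking 53≤72, duration 2≤6).
D7: dominated by D3 (ranking 29≤61, duration 1≤1).
D8: dominated by D3 (ranking 29≤39, duration 1≤3).
D9: not dominated (best ranking).
D10: dominated by D3 (ranking 29≤43, duration 1≤2).
D11: dominated by D3 (ranking 29≤99, duration 1≤1).

D3, D9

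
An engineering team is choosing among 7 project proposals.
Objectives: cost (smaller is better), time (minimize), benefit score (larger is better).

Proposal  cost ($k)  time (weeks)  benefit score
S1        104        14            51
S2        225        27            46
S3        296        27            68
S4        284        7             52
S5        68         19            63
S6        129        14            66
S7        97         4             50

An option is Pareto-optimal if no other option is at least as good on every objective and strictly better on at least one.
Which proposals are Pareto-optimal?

S1, S3, S4, S5, S6, S7

S1: not dominated.
S2: dominated by S1 (cost 104≤225, time 14≤27, benefit score 51≥46).
S3: not dominated (best benefit score).
S4: not dominated.
S5: not dominated (best cost).
S6: not dominated.
S7: not dominated (best time).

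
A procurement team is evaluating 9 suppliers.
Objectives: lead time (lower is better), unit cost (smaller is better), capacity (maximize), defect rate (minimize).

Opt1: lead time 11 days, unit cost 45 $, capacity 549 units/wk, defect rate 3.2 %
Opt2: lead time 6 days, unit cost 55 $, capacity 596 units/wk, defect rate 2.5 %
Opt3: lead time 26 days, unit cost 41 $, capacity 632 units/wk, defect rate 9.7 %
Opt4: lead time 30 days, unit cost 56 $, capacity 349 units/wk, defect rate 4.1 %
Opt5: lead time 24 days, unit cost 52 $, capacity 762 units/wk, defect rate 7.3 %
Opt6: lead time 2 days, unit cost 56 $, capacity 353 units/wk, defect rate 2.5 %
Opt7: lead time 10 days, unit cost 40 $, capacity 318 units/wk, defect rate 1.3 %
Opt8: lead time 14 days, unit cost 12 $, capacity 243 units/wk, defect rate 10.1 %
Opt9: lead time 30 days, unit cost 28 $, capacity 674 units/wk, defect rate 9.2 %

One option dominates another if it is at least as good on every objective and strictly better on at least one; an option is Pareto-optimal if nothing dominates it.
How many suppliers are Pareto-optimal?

Opt1: not dominated.
Opt2: not dominated.
Opt3: not dominated.
Opt4: dominated by Opt1 (lead time 11≤30, unit cost 45≤56, capacity 549≥349, defect rate 3.2≤4.1).
Opt5: not dominated (best capacity).
Opt6: not dominated (best lead time).
Opt7: not dominated (best defect rate).
Opt8: not dominated (best unit cost).
Opt9: not dominated.
Pareto-optimal: Opt1, Opt2, Opt3, Opt5, Opt6, Opt7, Opt8, Opt9 → 8.

8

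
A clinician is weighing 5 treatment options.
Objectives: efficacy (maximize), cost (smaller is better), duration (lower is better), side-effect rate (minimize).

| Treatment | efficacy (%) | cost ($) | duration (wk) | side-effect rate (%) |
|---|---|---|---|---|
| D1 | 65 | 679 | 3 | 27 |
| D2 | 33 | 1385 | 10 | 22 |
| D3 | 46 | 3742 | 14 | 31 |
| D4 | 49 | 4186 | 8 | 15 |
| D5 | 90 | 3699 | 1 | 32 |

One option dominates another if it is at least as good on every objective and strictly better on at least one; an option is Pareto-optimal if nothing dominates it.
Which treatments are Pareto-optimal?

D1: not dominated (best cost).
D2: not dominated.
D3: dominated by D1 (efficacy 65≥46, cost 679≤3742, duration 3≤14, side-effect rate 27≤31).
D4: not dominated (best side-effect rate).
D5: not dominated (best efficacy).

D1, D2, D4, D5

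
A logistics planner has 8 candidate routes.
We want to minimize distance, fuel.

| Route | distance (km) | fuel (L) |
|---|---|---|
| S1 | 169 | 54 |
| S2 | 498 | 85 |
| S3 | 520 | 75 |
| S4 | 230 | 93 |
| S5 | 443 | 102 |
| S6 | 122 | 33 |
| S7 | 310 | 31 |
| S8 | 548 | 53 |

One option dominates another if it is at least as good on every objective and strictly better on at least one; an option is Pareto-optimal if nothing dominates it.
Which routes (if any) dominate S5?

S1, S4, S6, S7

S1: distance 169≤443, fuel 54≤102 — dominates S5.
S4: distance 230≤443, fuel 93≤102 — dominates S5.
S6: distance 122≤443, fuel 33≤102 — dominates S5.
S7: distance 310≤443, fuel 31≤102 — dominates S5.
Others (S2, S3, S8) are each worse than S5 on at least one objective.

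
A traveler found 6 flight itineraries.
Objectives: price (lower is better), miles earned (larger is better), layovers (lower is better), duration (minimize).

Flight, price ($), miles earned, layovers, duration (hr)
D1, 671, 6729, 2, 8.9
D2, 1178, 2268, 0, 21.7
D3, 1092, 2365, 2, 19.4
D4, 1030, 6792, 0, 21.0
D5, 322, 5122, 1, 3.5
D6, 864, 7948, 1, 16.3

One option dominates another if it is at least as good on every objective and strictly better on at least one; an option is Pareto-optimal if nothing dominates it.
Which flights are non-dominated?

D1, D4, D5, D6

D1: not dominated.
D2: dominated by D4 (price 1030≤1178, miles earned 6792≥2268, layovers 0≤0, duration 21.0≤21.7).
D3: dominated by D1 (price 671≤1092, miles earned 6729≥2365, layovers 2≤2, duration 8.9≤19.4).
D4: not dominated.
D5: not dominated (best price).
D6: not dominated (best miles earned).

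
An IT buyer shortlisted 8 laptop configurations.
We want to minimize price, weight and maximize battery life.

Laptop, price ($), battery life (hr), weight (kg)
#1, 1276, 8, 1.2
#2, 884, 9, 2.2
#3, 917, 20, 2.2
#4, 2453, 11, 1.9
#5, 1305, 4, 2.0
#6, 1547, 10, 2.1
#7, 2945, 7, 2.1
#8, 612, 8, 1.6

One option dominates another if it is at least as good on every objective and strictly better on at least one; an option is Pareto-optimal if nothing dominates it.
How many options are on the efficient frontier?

6

#1: not dominated (best weight).
#2: not dominated.
#3: not dominated (best battery life).
#4: not dominated.
#5: dominated by #1 (price 1276≤1305, battery life 8≥4, weight 1.2≤2.0).
#6: not dominated.
#7: dominated by #1 (price 1276≤2945, battery life 8≥7, weight 1.2≤2.1).
#8: not dominated (best price).
Pareto-optimal: #1, #2, #3, #4, #6, #8 → 6.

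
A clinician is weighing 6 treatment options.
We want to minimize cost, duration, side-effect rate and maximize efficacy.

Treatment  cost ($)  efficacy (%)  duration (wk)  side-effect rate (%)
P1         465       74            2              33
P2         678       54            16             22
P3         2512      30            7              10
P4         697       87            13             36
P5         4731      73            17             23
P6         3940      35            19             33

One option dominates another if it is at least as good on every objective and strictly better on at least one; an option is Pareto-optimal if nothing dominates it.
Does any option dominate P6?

Yes

P1 vs P6: cost 465≤3940, efficacy 74≥35, duration 2≤19, side-effect rate 33≤33 — P1 is at least as good on every objective and strictly better on at least one, so P1 dominates P6.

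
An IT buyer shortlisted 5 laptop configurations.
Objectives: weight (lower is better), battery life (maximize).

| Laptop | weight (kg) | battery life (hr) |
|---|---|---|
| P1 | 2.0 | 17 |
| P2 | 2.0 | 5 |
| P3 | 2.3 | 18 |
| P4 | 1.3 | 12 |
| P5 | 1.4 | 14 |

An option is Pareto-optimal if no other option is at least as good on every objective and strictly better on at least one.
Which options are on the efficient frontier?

P1, P3, P4, P5

P1: not dominated.
P2: dominated by P1 (weight 2.0≤2.0, battery life 17≥5).
P3: not dominated (best battery life).
P4: not dominated (best weight).
P5: not dominated.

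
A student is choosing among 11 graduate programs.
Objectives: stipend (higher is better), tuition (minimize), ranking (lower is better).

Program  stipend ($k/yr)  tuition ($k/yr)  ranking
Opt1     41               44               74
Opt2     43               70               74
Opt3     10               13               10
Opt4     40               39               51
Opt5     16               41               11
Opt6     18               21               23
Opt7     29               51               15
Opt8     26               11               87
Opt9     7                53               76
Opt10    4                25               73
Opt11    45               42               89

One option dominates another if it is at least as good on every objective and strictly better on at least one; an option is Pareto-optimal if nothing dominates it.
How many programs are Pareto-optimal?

9

Opt1: not dominated.
Opt2: not dominated.
Opt3: not dominated (best ranking).
Opt4: not dominated.
Opt5: not dominated.
Opt6: not dominated.
Opt7: not dominated.
Opt8: not dominated (best tuition).
Opt9: dominated by Opt1 (stipend 41≥7, tuition 44≤53, ranking 74≤76).
Opt10: dominated by Opt3 (stipend 10≥4, tuition 13≤25, ranking 10≤73).
Opt11: not dominated (best stipend).
Pareto-optimal: Opt1, Opt2, Opt3, Opt4, Opt5, Opt6, Opt7, Opt8, Opt11 → 9.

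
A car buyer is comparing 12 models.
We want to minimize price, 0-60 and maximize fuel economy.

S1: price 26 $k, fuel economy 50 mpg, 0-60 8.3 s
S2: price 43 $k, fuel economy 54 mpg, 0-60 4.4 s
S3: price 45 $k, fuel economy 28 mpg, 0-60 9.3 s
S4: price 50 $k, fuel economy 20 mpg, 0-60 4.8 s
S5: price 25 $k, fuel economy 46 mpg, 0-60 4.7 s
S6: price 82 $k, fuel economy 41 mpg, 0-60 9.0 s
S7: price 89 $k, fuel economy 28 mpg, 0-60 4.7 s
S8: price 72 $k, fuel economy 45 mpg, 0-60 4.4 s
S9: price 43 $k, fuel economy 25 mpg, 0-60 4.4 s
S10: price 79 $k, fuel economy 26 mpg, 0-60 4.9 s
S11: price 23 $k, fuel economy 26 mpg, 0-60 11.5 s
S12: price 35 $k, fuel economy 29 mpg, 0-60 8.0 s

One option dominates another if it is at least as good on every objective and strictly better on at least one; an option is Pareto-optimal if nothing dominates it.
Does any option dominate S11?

No

S1: worse on price (26 vs 23).
S2: worse on price (43 vs 23).
S3: worse on price (45 vs 23).
S4: worse on price (50 vs 23).
S5: worse on price (25 vs 23).
S6: worse on price (82 vs 23).
S7: worse on price (89 vs 23).
S8: worse on price (72 vs 23).
S9: worse on price (43 vs 23).
S10: worse on price (79 vs 23).
S12: worse on price (35 vs 23).
No option is at least as good as S11 on every objective and strictly better on one.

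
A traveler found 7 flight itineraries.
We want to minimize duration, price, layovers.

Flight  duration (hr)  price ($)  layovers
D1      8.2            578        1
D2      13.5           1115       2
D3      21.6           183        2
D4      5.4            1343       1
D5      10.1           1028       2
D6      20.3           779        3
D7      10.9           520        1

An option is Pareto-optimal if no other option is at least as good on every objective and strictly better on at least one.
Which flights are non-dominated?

D1: not dominated.
D2: dominated by D1 (duration 8.2≤13.5, price 578≤1115, layovers 1≤2).
D3: not dominated (best price).
D4: not dominated (best duration).
D5: dominated by D1 (duration 8.2≤10.1, price 578≤1028, layovers 1≤2).
D6: dominated by D1 (duration 8.2≤20.3, price 578≤779, layovers 1≤3).
D7: not dominated.

D1, D3, D4, D7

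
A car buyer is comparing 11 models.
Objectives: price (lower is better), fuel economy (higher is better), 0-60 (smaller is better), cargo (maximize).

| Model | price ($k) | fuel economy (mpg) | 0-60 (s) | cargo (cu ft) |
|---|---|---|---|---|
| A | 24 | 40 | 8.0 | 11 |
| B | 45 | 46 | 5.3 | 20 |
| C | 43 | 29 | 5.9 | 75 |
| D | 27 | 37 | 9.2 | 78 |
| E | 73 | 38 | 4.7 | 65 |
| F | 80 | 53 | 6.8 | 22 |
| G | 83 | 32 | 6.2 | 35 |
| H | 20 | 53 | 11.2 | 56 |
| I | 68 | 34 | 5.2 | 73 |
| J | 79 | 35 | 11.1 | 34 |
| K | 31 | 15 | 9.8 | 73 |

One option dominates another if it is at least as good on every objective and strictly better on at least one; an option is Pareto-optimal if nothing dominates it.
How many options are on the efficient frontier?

A: not dominated.
B: not dominated.
C: not dominated.
D: not dominated (best cargo).
E: not dominated (best 0-60).
F: not dominated.
G: dominated by E (price 73≤83, fuel economy 38≥32, 0-60 4.7≤6.2, cargo 65≥35).
H: not dominated (best price).
I: not dominated.
J: dominated by D (price 27≤79, fuel economy 37≥35, 0-60 9.2≤11.1, cargo 78≥34).
K: dominated by D (price 27≤31, fuel economy 37≥15, 0-60 9.2≤9.8, cargo 78≥73).
Pareto-optimal: A, B, C, D, E, F, H, I → 8.

8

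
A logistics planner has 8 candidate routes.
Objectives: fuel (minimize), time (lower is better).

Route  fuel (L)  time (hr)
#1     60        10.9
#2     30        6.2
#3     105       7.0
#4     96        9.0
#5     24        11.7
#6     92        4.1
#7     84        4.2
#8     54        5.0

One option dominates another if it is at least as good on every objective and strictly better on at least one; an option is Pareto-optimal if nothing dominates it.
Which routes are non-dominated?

#1: dominated by #2 (fuel 30≤60, time 6.2≤10.9).
#2: not dominated.
#3: dominated by #2 (fuel 30≤105, time 6.2≤7.0).
#4: dominated by #2 (fuel 30≤96, time 6.2≤9.0).
#5: not dominated (best fuel).
#6: not dominated (best time).
#7: not dominated.
#8: not dominated.

#2, #5, #6, #7, #8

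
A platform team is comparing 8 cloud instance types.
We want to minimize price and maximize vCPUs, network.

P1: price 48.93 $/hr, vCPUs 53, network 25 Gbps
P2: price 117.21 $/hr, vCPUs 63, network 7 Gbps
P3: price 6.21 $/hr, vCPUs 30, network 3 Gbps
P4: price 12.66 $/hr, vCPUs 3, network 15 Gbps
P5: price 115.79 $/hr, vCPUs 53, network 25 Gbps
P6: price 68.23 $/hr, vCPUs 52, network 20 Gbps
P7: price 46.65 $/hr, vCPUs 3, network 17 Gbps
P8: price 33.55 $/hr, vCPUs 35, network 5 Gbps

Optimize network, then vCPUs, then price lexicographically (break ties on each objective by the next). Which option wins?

P1

First maximize network: best is 25, kept {P1, P5}.
Then maximize vCPUs: best is 53, kept {P1, P5}.
Then minimize price: best is 48.93, kept {P1}.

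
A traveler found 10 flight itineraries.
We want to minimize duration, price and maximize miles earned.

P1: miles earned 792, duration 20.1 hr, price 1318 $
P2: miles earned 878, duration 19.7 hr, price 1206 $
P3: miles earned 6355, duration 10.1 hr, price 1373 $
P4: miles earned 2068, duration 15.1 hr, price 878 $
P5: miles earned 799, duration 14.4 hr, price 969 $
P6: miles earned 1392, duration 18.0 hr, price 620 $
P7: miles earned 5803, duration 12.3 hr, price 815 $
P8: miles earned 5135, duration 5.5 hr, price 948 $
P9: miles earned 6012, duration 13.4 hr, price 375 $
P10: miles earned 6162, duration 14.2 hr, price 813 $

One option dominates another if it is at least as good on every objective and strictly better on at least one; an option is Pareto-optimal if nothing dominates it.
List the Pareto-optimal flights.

P3, P7, P8, P9, P10

P1: dominated by P2 (miles earned 878≥792, duration 19.7≤20.1, price 1206≤1318).
P2: dominated by P4 (miles earned 2068≥878, duration 15.1≤19.7, price 878≤1206).
P3: not dominated (best miles earned).
P4: dominated by P7 (miles earned 5803≥2068, duration 12.3≤15.1, price 815≤878).
P5: dominated by P7 (miles earned 5803≥799, duration 12.3≤14.4, price 815≤969).
P6: dominated by P9 (miles earned 6012≥1392, duration 13.4≤18.0, price 375≤620).
P7: not dominated.
P8: not dominated (best duration).
P9: not dominated (best price).
P10: not dominated.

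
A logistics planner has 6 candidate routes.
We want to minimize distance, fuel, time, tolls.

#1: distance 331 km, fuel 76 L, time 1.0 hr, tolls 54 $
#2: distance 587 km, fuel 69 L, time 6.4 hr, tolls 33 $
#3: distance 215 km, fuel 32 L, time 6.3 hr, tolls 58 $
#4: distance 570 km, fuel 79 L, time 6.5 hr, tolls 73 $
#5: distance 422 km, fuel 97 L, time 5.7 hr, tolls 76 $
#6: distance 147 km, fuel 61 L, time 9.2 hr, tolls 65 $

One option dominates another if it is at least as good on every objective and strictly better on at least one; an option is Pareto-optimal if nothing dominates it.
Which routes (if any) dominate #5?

#1

#1: distance 331≤422, fuel 76≤97, time 1.0≤5.7, tolls 54≤76 — dominates #5.
Others (#2, #3, #4, #6) are each worse than #5 on at least one objective.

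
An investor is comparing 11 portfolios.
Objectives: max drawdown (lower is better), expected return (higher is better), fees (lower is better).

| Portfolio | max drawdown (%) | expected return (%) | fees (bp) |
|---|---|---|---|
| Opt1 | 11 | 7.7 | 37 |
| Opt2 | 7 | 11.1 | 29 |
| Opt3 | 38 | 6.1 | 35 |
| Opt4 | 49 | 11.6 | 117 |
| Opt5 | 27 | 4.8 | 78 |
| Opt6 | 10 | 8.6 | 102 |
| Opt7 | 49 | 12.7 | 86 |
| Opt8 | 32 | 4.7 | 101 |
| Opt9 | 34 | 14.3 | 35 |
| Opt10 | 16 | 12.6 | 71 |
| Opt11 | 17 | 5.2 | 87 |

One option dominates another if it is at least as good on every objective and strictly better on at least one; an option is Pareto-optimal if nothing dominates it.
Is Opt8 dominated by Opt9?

No

Opt9 vs Opt8: Opt9 is worse on max drawdown (34 vs 32), so it does not dominate Opt8.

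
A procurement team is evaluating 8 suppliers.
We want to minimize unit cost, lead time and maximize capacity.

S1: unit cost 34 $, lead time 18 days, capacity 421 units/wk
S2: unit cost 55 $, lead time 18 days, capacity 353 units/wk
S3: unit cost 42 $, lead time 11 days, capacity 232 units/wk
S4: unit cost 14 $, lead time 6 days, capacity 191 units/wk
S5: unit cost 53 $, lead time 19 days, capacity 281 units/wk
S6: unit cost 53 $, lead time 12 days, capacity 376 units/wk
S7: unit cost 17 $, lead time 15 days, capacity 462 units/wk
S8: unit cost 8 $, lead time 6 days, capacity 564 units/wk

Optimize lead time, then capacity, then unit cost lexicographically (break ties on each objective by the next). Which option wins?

S8

First minimize lead time: best is 6, kept {S4, S8}.
Then maximize capacity: best is 564, kept {S8}.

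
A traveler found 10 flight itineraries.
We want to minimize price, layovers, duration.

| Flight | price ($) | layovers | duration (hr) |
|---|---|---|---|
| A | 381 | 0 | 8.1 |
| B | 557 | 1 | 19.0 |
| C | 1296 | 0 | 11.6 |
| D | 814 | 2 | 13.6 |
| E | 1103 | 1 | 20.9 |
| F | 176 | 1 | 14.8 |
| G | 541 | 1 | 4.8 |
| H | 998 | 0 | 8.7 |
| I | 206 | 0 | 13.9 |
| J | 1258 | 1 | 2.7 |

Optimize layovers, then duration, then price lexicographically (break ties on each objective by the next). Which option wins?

First minimize layovers: best is 0, kept {A, C, H, I}.
Then minimize duration: best is 8.1, kept {A}.

A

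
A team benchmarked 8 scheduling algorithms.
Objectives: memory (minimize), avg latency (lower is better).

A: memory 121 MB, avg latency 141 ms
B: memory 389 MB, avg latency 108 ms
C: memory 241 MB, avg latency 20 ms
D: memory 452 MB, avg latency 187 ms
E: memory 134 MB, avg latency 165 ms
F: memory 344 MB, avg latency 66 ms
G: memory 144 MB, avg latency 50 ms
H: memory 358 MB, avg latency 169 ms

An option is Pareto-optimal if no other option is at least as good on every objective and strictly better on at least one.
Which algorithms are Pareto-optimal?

A, C, G

A: not dominated (best memory).
B: dominated by C (memory 241≤389, avg latency 20≤108).
C: not dominated (best avg latency).
D: dominated by A (memory 121≤452, avg latency 141≤187).
E: dominated by A (memory 121≤134, avg latency 141≤165).
F: dominated by C (memory 241≤344, avg latency 20≤66).
G: not dominated.
H: dominated by A (memory 121≤358, avg latency 141≤169).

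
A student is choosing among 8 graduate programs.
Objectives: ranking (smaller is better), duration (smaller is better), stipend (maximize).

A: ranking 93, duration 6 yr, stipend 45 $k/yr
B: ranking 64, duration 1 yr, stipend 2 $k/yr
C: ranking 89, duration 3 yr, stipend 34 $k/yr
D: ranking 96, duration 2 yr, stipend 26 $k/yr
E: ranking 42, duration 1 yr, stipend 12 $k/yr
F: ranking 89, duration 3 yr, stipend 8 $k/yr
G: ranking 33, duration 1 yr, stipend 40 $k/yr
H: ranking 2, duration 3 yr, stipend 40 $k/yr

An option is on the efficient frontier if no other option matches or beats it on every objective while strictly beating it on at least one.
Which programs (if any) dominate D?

G

G: ranking 33≤96, duration 1≤2, stipend 40≥26 — dominates D.
Others (A, B, C, E, F, H) are each worse than D on at least one objective.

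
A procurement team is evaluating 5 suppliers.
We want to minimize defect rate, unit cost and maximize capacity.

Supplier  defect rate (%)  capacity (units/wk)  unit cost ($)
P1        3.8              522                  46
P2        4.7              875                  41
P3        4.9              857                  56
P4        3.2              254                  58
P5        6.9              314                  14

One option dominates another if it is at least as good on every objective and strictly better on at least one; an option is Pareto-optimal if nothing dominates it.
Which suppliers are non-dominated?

P1, P2, P4, P5

P1: not dominated.
P2: not dominated (best capacity).
P3: dominated by P2 (defect rate 4.7≤4.9, capacity 875≥857, unit cost 41≤56).
P4: not dominated (best defect rate).
P5: not dominated (best unit cost).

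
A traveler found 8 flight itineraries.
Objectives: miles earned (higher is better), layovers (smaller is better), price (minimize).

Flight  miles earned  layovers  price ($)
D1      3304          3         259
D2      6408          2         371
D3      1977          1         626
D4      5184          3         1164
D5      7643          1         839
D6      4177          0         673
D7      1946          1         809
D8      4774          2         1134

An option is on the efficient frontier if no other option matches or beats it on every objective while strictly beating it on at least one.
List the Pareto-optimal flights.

D1: not dominated (best price).
D2: not dominated.
D3: not dominated.
D4: dominated by D2 (miles earned 6408≥5184, layovers 2≤3, price 371≤1164).
D5: not dominated (best miles earned).
D6: not dominated (best layovers).
D7: dominated by D3 (miles earned 1977≥1946, layovers 1≤1, price 626≤809).
D8: dominated by D2 (miles earned 6408≥4774, layovers 2≤2, price 371≤1134).

D1, D2, D3, D5, D6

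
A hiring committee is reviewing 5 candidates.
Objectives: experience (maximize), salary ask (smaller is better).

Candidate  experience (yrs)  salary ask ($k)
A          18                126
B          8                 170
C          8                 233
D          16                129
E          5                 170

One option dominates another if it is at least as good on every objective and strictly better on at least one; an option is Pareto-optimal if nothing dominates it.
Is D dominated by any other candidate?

Yes

A vs D: experience 18≥16, salary ask 126≤129 — A is at least as good on every objective and strictly better on at least one, so A dominates D.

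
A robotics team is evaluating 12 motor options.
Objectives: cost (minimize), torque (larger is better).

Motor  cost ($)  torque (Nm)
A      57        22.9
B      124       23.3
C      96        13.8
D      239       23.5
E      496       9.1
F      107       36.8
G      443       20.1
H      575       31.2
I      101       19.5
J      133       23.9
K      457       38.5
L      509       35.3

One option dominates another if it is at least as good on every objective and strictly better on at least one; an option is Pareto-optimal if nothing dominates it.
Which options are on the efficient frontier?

A, F, K

A: not dominated (best cost).
B: dominated by F (cost 107≤124, torque 36.8≥23.3).
C: dominated by A (cost 57≤96, torque 22.9≥13.8).
D: dominated by F (cost 107≤239, torque 36.8≥23.5).
E: dominated by A (cost 57≤496, torque 22.9≥9.1).
F: not dominated.
G: dominated by A (cost 57≤443, torque 22.9≥20.1).
H: dominated by F (cost 107≤575, torque 36.8≥31.2).
I: dominated by A (cost 57≤101, torque 22.9≥19.5).
J: dominated by F (cost 107≤133, torque 36.8≥23.9).
K: not dominated (best torque).
L: dominated by F (cost 107≤509, torque 36.8≥35.3).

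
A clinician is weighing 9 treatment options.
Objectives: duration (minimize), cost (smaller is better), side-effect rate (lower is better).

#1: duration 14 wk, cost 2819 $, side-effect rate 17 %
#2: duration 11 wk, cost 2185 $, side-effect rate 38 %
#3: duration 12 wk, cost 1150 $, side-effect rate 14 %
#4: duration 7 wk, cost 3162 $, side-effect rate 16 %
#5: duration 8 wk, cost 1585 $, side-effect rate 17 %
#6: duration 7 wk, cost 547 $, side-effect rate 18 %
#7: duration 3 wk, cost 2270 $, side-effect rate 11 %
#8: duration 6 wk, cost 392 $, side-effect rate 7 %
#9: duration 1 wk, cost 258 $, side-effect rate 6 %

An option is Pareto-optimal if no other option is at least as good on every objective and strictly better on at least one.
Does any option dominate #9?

#1: worse on duration (14 vs 1).
#2: worse on duration (11 vs 1).
#3: worse on duration (12 vs 1).
#4: worse on duration (7 vs 1).
#5: worse on duration (8 vs 1).
#6: worse on duration (7 vs 1).
#7: worse on duration (3 vs 1).
#8: worse on duration (6 vs 1).
No option is at least as good as #9 on every objective and strictly better on one.

No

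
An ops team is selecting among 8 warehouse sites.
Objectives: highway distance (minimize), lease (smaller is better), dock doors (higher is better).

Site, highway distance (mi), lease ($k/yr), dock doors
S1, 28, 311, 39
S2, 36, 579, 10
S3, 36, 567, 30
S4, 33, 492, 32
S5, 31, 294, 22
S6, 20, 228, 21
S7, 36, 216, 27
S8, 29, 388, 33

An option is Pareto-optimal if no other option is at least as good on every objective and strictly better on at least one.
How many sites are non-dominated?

S1: not dominated (best dock doors).
S2: dominated by S1 (highway distance 28≤36, lease 311≤579, dock doors 39≥10).
S3: dominated by S1 (highway distance 28≤36, lease 311≤567, dock doors 39≥30).
S4: dominated by S1 (highway distance 28≤33, lease 311≤492, dock doors 39≥32).
S5: not dominated.
S6: not dominated (best highway distance).
S7: not dominated (best lease).
S8: dominated by S1 (highway distance 28≤29, lease 311≤388, dock doors 39≥33).
Pareto-optimal: S1, S5, S6, S7 → 4.

4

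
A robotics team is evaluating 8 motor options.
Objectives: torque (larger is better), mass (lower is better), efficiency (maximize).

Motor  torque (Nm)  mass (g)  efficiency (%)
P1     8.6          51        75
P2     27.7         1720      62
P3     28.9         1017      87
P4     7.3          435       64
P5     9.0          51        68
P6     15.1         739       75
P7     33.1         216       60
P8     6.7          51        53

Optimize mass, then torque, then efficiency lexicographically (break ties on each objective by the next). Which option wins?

P5

First minimize mass: best is 51, kept {P1, P5, P8}.
Then maximize torque: best is 9.0, kept {P5}.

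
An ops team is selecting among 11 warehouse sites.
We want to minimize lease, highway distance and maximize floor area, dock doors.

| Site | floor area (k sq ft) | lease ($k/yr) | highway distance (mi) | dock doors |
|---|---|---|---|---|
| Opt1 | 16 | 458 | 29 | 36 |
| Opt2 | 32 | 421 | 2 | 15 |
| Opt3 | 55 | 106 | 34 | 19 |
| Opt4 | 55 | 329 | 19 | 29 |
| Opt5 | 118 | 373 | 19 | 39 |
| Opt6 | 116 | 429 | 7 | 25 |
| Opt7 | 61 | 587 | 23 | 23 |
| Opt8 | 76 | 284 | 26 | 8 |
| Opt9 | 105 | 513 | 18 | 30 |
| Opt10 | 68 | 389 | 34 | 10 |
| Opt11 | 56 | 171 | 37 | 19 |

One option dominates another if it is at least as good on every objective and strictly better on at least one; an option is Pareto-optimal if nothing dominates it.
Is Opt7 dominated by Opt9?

Yes

Opt9 vs Opt7: floor area 105≥61, lease 513≤587, highway distance 18≤23, dock doors 30≥23 — Opt9 is at least as good on every objective with at least one strict improvement.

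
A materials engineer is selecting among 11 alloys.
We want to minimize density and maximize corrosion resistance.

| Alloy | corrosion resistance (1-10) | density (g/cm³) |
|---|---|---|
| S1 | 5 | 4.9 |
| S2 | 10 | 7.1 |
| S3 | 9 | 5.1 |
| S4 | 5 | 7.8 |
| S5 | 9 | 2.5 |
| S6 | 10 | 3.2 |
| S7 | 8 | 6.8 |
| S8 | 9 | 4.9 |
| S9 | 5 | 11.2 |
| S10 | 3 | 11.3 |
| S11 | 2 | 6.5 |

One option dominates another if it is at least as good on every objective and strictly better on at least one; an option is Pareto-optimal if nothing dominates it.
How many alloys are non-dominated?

S1: dominated by S5 (corrosion resistance 9≥5, density 2.5≤4.9).
S2: dominated by S6 (corrosion resistance 10≥10, density 3.2≤7.1).
S3: dominated by S5 (corrosion resistance 9≥9, density 2.5≤5.1).
S4: dominated by S1 (corrosion resistance 5≥5, density 4.9≤7.8).
S5: not dominated (best density).
S6: not dominated.
S7: dominated by S3 (corrosion resistance 9≥8, density 5.1≤6.8).
S8: dominated by S5 (corrosion resistance 9≥9, density 2.5≤4.9).
S9: dominated by S1 (corrosion resistance 5≥5, density 4.9≤11.2).
S10: dominated by S1 (corrosion resistance 5≥3, density 4.9≤11.3).
S11: dominated by S1 (corrosion resistance 5≥2, density 4.9≤6.5).
Pareto-optimal: S5, S6 → 2.

2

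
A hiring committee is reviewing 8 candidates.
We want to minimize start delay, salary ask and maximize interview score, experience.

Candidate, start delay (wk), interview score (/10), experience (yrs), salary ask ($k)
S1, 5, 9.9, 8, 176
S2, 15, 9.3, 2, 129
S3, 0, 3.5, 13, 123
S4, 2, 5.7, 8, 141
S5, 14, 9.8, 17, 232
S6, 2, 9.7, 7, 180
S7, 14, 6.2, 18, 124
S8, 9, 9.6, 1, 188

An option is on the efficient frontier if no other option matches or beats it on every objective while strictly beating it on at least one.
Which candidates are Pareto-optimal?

S1, S2, S3, S4, S5, S6, S7

S1: not dominated (best interview score).
S2: not dominated.
S3: not dominated (best start delay).
S4: not dominated.
S5: not dominated.
S6: not dominated.
S7: not dominated (best experience).
S8: dominated by S1 (start delay 5≤9, interview score 9.9≥9.6, experience 8≥1, salary ask 176≤188).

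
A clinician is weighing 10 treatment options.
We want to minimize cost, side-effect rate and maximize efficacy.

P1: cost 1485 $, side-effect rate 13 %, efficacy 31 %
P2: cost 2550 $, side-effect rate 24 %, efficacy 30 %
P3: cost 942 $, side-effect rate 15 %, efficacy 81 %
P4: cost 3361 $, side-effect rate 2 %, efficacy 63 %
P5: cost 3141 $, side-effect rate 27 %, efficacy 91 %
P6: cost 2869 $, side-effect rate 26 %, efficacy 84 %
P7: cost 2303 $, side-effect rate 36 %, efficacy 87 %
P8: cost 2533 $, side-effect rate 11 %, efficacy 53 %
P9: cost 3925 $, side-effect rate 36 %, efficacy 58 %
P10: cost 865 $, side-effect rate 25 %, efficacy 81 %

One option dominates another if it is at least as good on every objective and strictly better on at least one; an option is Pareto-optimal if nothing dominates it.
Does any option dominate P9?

P3 vs P9: cost 942≤3925, side-effect rate 15≤36, efficacy 81≥58 — P3 is at least as good on every objective and strictly better on at least one, so P3 dominates P9.

Yes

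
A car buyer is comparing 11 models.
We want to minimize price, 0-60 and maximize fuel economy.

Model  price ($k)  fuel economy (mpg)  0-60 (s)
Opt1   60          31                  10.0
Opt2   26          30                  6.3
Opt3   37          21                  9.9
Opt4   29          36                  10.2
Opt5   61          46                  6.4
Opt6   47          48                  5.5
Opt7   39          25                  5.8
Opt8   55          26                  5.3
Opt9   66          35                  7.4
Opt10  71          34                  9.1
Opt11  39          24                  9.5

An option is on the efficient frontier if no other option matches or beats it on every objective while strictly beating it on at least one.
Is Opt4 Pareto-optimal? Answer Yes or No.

Opt1: worse on price (60 vs 29).
Opt2: worse on fuel economy (30 vs 36).
Opt3: worse on price (37 vs 29).
Opt5: worse on price (61 vs 29).
Opt6: worse on price (47 vs 29).
Opt7: worse on price (39 vs 29).
Opt8: worse on price (55 vs 29).
Opt9: worse on price (66 vs 29).
Opt10: worse on price (71 vs 29).
Opt11: worse on price (39 vs 29).
No option is at least as good as Opt4 on every objective and strictly better on one.

Yes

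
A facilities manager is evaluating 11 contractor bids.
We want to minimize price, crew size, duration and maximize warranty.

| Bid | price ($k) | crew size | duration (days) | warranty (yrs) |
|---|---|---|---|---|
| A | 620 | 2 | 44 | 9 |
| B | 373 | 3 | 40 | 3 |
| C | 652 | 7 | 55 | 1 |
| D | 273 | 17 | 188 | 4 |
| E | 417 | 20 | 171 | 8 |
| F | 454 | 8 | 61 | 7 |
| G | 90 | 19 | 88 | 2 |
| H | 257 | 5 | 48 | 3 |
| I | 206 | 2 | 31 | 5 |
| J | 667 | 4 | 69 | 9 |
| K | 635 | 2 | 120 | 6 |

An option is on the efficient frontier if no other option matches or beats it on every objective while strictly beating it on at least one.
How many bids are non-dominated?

A: not dominated.
B: dominated by I (price 206≤373, crew size 2≤3, duration 31≤40, warranty 5≥3).
C: dominated by A (price 620≤652, crew size 2≤7, duration 44≤55, warranty 9≥1).
D: dominated by I (price 206≤273, crew size 2≤17, duration 31≤188, warranty 5≥4).
E: not dominated.
F: not dominated.
G: not dominated (best price).
H: dominated by I (price 206≤257, crew size 2≤5, duration 31≤48, warranty 5≥3).
I: not dominated (best duration).
J: dominated by A (price 620≤667, crew size 2≤4, duration 44≤69, warranty 9≥9).
K: dominated by A (price 620≤635, crew size 2≤2, duration 44≤120, warranty 9≥6).
Pareto-optimal: A, E, F, G, I → 5.

5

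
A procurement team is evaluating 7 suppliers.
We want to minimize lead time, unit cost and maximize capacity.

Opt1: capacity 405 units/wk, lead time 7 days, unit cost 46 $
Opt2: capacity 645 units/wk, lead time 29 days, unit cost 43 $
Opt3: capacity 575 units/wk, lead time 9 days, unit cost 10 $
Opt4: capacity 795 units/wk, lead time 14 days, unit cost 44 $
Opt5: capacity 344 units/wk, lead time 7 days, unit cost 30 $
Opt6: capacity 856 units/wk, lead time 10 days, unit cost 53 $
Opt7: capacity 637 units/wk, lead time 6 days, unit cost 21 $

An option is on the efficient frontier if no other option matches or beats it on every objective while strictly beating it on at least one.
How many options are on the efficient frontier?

5

Opt1: dominated by Opt7 (capacity 637≥405, lead time 6≤7, unit cost 21≤46).
Opt2: not dominated.
Opt3: not dominated (best unit cost).
Opt4: not dominated.
Opt5: dominated by Opt7 (capacity 637≥344, lead time 6≤7, unit cost 21≤30).
Opt6: not dominated (best capacity).
Opt7: not dominated (best lead time).
Pareto-optimal: Opt2, Opt3, Opt4, Opt6, Opt7 → 5.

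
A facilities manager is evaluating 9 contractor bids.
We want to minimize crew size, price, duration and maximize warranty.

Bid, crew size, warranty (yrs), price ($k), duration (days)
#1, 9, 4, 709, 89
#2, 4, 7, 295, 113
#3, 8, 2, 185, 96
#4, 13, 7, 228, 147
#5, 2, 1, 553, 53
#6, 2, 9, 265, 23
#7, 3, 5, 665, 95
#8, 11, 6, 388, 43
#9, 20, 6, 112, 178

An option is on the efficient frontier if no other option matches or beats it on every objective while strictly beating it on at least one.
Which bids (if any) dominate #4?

none

#1: worse on warranty (4 vs 7).
#2: worse on price (295 vs 228).
#3: worse on warranty (2 vs 7).
#5: worse on warranty (1 vs 7).
#6: worse on price (265 vs 228).
#7: worse on warranty (5 vs 7).
#8: worse on warranty (6 vs 7).
#9: worse on crew size (20 vs 13).
No option dominates #4.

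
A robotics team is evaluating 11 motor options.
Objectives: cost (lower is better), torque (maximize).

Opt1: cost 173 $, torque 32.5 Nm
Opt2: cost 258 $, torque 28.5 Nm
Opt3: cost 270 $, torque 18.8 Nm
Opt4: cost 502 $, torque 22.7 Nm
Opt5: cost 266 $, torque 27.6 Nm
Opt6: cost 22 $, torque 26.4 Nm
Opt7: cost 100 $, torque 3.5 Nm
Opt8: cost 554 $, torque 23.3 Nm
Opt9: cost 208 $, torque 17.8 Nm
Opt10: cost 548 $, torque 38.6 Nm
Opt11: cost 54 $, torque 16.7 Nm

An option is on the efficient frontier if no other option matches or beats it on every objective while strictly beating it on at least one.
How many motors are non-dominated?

Opt1: not dominated.
Opt2: dominated by Opt1 (cost 173≤258, torque 32.5≥28.5).
Opt3: dominated by Opt1 (cost 173≤270, torque 32.5≥18.8).
Opt4: dominated by Opt1 (cost 173≤502, torque 32.5≥22.7).
Opt5: dominated by Opt1 (cost 173≤266, torque 32.5≥27.6).
Opt6: not dominated (best cost).
Opt7: dominated by Opt6 (cost 22≤100, torque 26.4≥3.5).
Opt8: dominated by Opt1 (cost 173≤554, torque 32.5≥23.3).
Opt9: dominated by Opt1 (cost 173≤208, torque 32.5≥17.8).
Opt10: not dominated (best torque).
Opt11: dominated by Opt6 (cost 22≤54, torque 26.4≥16.7).
Pareto-optimal: Opt1, Opt6, Opt10 → 3.

3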